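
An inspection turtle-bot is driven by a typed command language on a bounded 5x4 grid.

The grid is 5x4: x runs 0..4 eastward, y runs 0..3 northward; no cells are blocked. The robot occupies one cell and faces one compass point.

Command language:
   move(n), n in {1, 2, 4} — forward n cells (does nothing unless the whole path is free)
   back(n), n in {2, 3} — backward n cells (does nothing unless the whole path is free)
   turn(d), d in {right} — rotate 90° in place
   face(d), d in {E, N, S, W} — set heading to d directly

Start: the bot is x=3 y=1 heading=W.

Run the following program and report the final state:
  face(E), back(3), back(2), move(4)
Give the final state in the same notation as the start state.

x=4 y=1 heading=E

initial: x=3 y=1 heading=W
step 1 (face(E)): x=3 y=1 heading=E
step 2 (back(3)): x=0 y=1 heading=E
step 3 (back(2)): x=0 y=1 heading=E
step 4 (move(4)): x=4 y=1 heading=E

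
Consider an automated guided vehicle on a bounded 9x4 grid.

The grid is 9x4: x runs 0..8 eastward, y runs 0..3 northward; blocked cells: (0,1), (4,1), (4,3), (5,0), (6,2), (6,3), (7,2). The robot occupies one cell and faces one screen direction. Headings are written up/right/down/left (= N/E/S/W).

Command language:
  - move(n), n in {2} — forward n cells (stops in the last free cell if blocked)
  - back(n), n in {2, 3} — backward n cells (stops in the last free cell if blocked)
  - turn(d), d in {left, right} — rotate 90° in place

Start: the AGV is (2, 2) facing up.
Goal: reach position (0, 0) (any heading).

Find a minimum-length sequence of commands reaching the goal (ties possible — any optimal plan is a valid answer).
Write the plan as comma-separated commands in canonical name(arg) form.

begin: (2, 2) facing up
[1] after back(3): (2, 0) facing up
[2] after turn(right): (2, 0) facing right
[3] after back(3): (0, 0) facing right
nothing shorter than 3 reaches the goal.

back(3), turn(right), back(3)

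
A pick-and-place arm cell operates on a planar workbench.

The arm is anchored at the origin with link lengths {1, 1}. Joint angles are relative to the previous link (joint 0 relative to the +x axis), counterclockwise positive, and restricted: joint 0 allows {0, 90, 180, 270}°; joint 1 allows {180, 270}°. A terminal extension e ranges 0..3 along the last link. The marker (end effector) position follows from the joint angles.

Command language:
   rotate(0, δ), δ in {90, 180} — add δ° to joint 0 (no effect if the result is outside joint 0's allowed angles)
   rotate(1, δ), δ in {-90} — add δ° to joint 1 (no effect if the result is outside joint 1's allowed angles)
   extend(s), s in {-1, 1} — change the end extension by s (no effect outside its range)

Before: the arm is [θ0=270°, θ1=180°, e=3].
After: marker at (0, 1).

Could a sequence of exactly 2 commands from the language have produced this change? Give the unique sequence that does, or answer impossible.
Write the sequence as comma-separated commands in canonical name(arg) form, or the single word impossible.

extend(-1), extend(-1)

initial: [θ0=270°, θ1=180°, e=3]
step 1 (extend(-1)): [θ0=270°, θ1=180°, e=2]
step 2 (extend(-1)): [θ0=270°, θ1=180°, e=1]
no rival 2-sequence matches.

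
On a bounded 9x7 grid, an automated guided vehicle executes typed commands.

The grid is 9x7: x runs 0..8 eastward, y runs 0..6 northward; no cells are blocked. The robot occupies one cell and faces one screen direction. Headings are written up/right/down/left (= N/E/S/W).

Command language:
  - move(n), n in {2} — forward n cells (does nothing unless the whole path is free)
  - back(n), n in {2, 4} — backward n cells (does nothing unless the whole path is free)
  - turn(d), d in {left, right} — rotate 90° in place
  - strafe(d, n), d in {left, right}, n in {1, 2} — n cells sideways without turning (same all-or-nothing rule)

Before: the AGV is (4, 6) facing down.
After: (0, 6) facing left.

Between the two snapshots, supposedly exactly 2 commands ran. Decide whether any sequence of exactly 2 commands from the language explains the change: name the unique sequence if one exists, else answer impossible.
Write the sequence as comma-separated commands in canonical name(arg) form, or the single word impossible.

every 2-command combo misses the target.

impossible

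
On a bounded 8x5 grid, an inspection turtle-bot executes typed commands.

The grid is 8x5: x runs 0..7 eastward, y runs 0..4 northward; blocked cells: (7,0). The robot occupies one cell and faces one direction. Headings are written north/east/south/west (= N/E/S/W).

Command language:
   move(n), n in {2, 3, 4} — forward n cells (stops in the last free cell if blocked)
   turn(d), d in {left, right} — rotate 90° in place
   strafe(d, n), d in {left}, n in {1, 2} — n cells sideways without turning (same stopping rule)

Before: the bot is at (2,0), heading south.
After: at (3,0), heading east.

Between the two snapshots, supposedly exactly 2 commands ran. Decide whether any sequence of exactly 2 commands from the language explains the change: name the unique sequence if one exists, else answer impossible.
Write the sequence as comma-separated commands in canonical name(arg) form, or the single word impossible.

strafe(left, 1), turn(left)

key: order matters: swapping strafe(left, 1) and turn(left) lands elsewhere
t0: at (2,0), heading south
t=1 strafe(left, 1) ⇒ at (3,0), heading south
t=2 turn(left) ⇒ at (3,0), heading east
uniquely the one of 49 2-step routes that fits.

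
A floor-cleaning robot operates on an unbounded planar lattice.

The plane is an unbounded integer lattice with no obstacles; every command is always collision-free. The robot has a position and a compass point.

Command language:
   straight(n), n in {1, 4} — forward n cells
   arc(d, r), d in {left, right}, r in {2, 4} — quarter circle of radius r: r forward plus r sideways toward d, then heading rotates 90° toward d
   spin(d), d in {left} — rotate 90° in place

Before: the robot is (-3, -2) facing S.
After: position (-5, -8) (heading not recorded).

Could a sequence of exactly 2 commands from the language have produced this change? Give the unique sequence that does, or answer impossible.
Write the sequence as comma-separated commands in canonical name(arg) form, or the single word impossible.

straight(4), arc(right, 2)

key: order matters: swapping straight(4) and arc(right, 2) lands elsewhere
initial: (-3, -2) facing S
[1] after straight(4): (-3, -6) facing S
[2] after arc(right, 2): (-5, -8) facing W
no rival 2-sequence matches.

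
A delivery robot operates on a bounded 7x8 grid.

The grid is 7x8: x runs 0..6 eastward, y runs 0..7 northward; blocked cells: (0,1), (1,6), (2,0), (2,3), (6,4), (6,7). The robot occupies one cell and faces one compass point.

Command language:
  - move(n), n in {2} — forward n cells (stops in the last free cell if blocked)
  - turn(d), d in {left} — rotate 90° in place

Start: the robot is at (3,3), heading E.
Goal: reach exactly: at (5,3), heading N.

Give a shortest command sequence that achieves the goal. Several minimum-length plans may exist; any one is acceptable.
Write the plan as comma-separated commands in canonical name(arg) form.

move(2), turn(left)

from: at (3,3), heading E
1. move(2) → at (5,3), heading E
2. turn(left) → at (5,3), heading N
nothing shorter than 2 reaches the goal.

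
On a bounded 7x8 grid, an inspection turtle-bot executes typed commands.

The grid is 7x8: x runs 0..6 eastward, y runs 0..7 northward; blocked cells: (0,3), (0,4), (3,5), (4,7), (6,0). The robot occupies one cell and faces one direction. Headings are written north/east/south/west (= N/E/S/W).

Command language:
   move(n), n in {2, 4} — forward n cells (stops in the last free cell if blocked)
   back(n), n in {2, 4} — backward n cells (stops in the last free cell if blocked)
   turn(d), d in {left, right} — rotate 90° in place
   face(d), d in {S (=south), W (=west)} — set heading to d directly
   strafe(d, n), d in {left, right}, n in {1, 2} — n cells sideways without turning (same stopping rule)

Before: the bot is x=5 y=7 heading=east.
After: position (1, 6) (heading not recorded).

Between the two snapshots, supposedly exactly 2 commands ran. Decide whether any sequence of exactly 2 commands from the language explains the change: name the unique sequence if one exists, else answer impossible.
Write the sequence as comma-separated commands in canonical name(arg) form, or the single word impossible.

key: running back(4) before strafe(right, 1) would end elsewhere — order is forced
initial: x=5 y=7 heading=east
1. strafe(right, 1) → x=5 y=6 heading=east
2. back(4) → x=1 y=6 heading=east
no other 2-command option fits: unique.

strafe(right, 1), back(4)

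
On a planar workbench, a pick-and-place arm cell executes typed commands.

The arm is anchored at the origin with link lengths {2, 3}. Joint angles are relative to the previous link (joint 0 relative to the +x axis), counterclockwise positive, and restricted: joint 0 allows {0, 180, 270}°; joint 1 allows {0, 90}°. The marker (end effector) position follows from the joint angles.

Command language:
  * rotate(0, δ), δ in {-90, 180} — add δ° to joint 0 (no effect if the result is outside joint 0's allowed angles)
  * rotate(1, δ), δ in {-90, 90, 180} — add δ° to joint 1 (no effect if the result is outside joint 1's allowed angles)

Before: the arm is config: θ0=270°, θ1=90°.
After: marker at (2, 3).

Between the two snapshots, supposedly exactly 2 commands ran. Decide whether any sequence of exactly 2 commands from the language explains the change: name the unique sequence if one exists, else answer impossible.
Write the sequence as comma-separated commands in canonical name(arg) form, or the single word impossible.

key: order matters: swapping rotate(0, -90) and rotate(0, 180) lands elsewhere
t0: config: θ0=270°, θ1=90°
t=1 rotate(0, -90) ⇒ config: θ0=180°, θ1=90°
t=2 rotate(0, 180) ⇒ config: θ0=0°, θ1=90°
uniquely the one of 25 2-step routes that fits.

rotate(0, -90), rotate(0, 180)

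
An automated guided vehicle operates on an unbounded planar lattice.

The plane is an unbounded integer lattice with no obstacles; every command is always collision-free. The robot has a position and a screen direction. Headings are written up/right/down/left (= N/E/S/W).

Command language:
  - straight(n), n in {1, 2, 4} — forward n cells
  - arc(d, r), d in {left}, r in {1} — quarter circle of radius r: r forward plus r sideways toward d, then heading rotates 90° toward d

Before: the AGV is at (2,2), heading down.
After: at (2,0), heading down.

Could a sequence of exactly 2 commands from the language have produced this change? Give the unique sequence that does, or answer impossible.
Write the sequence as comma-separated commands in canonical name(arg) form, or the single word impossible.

straight(1), straight(1)

key: heading stays S — no command in the sequence turns
t0: at (2,2), heading down
step 1 (straight(1)): at (2,1), heading down
step 2 (straight(1)): at (2,0), heading down
all 16 alternatives checked — unique.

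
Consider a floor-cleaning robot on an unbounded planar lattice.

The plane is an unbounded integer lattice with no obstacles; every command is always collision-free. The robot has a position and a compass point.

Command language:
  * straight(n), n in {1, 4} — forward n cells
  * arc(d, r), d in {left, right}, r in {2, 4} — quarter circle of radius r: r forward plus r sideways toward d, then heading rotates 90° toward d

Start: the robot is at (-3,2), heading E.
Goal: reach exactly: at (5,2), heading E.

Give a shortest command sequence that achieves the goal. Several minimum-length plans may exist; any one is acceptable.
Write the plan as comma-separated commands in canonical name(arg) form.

straight(4), straight(4)

initial: at (-3,2), heading E
1. straight(4) → at (1,2), heading E
2. straight(4) → at (5,2), heading E
no 1-step plan works, so 2 is optimal.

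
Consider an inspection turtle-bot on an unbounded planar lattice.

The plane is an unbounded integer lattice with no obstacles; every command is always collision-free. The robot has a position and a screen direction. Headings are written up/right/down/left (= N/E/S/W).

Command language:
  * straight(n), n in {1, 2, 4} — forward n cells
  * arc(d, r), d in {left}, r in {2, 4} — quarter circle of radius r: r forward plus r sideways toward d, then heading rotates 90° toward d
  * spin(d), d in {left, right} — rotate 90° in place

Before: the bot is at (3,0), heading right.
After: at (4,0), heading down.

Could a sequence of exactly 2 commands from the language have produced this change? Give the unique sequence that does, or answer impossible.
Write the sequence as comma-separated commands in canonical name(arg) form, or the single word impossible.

key: cell and facing (now S) both changed — the 2 commands mix motion and turning
from: at (3,0), heading right
[1] after straight(1): at (4,0), heading right
[2] after spin(right): at (4,0), heading down
no other 2-command option fits: unique.

straight(1), spin(right)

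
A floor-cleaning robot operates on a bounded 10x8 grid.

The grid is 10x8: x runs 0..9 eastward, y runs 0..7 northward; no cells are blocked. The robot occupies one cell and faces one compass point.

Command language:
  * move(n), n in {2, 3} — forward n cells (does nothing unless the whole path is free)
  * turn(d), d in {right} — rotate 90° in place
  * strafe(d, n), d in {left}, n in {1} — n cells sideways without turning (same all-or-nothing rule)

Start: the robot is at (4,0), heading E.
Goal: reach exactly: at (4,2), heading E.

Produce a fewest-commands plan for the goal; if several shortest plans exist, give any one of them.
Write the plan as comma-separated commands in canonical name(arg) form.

strafe(left, 1), strafe(left, 1)

initial: at (4,0), heading E
[1] after strafe(left, 1): at (4,1), heading E
[2] after strafe(left, 1): at (4,2), heading E
nothing shorter than 2 reaches the goal.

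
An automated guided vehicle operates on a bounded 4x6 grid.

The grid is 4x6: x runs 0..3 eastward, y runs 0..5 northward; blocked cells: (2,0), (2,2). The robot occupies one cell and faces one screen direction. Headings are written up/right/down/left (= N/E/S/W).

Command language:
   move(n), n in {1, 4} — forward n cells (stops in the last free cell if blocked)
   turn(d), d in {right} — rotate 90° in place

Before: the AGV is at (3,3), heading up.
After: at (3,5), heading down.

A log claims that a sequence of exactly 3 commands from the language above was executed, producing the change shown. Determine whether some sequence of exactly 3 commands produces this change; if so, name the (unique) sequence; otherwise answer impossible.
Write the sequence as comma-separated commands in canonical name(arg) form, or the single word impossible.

move(4), turn(right), turn(right)

key: move(4) runs into the grid edge before its full distance
begin: at (3,3), heading up
step 1 (move(4)): at (3,5), heading up
step 2 (turn(right)): at (3,5), heading right
step 3 (turn(right)): at (3,5), heading down
no other 3-command option fits: unique.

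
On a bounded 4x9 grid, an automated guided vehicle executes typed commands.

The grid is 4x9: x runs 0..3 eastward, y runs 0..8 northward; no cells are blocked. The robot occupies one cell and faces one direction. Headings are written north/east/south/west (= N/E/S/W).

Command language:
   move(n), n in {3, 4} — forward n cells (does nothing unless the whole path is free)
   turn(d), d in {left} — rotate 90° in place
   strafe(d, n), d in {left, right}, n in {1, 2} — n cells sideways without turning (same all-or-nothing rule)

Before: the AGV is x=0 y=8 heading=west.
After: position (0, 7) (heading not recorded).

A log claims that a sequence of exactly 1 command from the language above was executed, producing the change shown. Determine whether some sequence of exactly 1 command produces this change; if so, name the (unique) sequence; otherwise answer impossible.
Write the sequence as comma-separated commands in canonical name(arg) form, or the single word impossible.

start: x=0 y=8 heading=west
step 1 (strafe(left, 1)): x=0 y=7 heading=west
uniquely the one of 7 1-step routes that fits.

strafe(left, 1)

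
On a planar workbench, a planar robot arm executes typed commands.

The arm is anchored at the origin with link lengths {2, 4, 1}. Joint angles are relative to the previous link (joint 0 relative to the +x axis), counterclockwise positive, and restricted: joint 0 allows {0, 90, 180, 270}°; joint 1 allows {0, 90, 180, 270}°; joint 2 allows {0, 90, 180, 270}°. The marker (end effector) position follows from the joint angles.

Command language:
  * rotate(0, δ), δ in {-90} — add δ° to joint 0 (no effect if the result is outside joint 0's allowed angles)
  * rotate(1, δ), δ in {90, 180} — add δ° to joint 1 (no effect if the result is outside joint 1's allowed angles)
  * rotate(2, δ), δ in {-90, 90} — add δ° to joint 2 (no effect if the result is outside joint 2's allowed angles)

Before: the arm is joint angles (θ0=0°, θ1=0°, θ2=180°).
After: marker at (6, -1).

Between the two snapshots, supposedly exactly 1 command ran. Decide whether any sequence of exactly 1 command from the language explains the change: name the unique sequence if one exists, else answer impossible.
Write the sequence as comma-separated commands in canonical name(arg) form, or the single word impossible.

rotate(2, 90)

start: joint angles (θ0=0°, θ1=0°, θ2=180°)
t=1 rotate(2, 90) ⇒ joint angles (θ0=0°, θ1=0°, θ2=270°)
no rival 1-sequence matches.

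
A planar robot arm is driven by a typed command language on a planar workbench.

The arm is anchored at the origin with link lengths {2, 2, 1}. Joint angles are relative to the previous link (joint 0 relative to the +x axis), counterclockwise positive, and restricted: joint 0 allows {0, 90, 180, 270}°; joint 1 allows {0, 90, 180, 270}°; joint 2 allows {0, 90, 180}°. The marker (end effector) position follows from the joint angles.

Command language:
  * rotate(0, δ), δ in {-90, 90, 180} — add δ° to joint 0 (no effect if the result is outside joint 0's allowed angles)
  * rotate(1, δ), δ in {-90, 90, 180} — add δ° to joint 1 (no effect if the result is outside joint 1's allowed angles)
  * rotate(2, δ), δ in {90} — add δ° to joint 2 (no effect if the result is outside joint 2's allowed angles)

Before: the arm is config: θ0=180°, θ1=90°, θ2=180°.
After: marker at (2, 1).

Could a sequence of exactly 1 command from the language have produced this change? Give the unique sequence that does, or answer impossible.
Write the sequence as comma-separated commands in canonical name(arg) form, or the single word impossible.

rotate(0, 180)

begin: config: θ0=180°, θ1=90°, θ2=180°
[1] after rotate(0, 180): config: θ0=0°, θ1=90°, θ2=180°
no other 1-command option fits: unique.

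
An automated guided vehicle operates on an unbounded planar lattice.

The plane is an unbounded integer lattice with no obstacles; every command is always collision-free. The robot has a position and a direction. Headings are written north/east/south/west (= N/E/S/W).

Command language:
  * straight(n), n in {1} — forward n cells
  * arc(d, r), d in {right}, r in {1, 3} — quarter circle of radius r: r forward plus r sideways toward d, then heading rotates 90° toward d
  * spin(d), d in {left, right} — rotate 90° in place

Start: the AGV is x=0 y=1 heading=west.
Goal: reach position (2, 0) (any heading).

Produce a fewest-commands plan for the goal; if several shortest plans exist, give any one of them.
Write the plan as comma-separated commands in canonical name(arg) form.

arc(right, 1), straight(1), spin(right), arc(right, 3)

from: x=0 y=1 heading=west
[1] after arc(right, 1): x=-1 y=2 heading=north
[2] after straight(1): x=-1 y=3 heading=north
[3] after spin(right): x=-1 y=3 heading=east
[4] after arc(right, 3): x=2 y=0 heading=south
shorter routes all fall short; 4 is best.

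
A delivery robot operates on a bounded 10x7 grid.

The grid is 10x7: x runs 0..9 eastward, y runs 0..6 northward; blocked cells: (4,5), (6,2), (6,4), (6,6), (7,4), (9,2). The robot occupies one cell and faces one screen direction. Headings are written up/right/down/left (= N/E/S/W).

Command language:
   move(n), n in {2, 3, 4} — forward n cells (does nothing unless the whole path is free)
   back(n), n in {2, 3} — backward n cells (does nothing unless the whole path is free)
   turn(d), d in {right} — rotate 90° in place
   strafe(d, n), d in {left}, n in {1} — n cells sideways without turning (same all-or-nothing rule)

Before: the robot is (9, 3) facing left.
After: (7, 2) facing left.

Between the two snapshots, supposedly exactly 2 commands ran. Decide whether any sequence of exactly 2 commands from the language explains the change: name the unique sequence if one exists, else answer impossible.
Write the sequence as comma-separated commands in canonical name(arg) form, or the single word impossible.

key: running strafe(left, 1) before move(2) would end elsewhere — order is forced
from: (9, 3) facing left
1. move(2) → (7, 3) facing left
2. strafe(left, 1) → (7, 2) facing left
uniquely the one of 49 2-step routes that fits.

move(2), strafe(left, 1)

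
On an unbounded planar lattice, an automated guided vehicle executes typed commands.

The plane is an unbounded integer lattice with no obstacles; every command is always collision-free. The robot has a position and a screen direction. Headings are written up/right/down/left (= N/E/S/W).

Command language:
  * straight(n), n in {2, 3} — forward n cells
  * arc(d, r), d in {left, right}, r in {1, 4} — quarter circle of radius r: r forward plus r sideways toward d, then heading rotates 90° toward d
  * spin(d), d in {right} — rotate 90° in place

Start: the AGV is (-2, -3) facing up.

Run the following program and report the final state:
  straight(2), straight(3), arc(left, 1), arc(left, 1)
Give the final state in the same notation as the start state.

(-4, 2) facing down

initial: (-2, -3) facing up
step 1 (straight(2)): (-2, -1) facing up
step 2 (straight(3)): (-2, 2) facing up
step 3 (arc(left, 1)): (-3, 3) facing left
step 4 (arc(left, 1)): (-4, 2) facing down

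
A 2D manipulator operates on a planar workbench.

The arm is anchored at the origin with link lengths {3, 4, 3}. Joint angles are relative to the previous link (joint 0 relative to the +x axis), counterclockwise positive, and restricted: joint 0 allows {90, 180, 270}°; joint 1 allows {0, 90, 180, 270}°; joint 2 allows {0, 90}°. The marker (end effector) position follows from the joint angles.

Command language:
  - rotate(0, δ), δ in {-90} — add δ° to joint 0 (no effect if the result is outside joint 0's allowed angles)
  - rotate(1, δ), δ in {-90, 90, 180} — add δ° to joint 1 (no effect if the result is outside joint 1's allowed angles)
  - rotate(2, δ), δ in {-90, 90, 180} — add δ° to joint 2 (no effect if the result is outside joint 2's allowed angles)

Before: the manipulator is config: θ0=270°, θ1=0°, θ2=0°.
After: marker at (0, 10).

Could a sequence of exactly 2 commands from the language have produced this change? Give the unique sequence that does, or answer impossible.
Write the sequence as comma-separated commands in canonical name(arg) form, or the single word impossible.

rotate(0, -90), rotate(0, -90)

initial: config: θ0=270°, θ1=0°, θ2=0°
1. rotate(0, -90) → config: θ0=180°, θ1=0°, θ2=0°
2. rotate(0, -90) → config: θ0=90°, θ1=0°, θ2=0°
no other 2-command option fits: unique.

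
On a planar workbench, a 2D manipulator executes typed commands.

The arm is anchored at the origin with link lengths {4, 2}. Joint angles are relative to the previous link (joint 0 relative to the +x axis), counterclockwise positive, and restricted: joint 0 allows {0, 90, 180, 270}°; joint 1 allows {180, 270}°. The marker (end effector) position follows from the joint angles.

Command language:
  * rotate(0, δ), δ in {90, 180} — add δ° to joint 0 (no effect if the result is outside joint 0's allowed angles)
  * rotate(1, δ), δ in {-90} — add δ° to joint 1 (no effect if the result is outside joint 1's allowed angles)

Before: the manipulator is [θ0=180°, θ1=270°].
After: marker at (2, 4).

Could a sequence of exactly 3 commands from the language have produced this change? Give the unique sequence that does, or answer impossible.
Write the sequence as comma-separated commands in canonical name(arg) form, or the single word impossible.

rotate(0, 90), rotate(0, 90), rotate(0, 90)

start: [θ0=180°, θ1=270°]
t=1 rotate(0, 90) ⇒ [θ0=270°, θ1=270°]
t=2 rotate(0, 90) ⇒ [θ0=0°, θ1=270°]
t=3 rotate(0, 90) ⇒ [θ0=90°, θ1=270°]
no rival 3-sequence matches.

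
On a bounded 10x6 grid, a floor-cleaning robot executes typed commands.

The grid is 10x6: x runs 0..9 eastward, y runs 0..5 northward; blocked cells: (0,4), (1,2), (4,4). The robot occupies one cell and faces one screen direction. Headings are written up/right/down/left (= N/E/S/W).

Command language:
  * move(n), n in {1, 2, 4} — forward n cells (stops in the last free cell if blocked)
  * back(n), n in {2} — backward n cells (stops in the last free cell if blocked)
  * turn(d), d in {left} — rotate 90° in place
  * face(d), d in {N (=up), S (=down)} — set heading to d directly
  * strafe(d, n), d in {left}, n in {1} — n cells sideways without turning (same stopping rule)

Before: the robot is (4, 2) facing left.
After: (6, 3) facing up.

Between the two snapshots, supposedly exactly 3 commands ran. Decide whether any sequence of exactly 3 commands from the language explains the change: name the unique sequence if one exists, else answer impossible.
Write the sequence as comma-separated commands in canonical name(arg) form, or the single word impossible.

key: order matters: swapping back(2) and move(1) lands elsewhere
begin: (4, 2) facing left
1. back(2) → (6, 2) facing left
2. face(N) → (6, 2) facing up
3. move(1) → (6, 3) facing up
all 512 alternatives checked — unique.

back(2), face(N), move(1)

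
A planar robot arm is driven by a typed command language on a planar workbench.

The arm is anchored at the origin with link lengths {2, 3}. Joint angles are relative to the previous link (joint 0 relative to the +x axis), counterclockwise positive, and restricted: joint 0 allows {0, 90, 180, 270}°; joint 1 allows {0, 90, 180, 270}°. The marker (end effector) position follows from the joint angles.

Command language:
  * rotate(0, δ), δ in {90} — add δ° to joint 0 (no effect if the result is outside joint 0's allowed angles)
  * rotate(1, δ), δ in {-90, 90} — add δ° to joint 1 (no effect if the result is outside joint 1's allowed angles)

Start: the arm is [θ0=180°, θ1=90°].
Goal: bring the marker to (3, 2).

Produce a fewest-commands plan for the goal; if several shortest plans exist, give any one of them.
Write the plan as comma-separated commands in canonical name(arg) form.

rotate(1, -90), rotate(1, -90), rotate(0, 90), rotate(0, 90), rotate(0, 90)

from: [θ0=180°, θ1=90°]
step 1 (rotate(1, -90)): [θ0=180°, θ1=0°]
step 2 (rotate(1, -90)): [θ0=180°, θ1=270°]
step 3 (rotate(0, 90)): [θ0=270°, θ1=270°]
step 4 (rotate(0, 90)): [θ0=0°, θ1=270°]
step 5 (rotate(0, 90)): [θ0=90°, θ1=270°]
shorter routes all fall short; 5 is best.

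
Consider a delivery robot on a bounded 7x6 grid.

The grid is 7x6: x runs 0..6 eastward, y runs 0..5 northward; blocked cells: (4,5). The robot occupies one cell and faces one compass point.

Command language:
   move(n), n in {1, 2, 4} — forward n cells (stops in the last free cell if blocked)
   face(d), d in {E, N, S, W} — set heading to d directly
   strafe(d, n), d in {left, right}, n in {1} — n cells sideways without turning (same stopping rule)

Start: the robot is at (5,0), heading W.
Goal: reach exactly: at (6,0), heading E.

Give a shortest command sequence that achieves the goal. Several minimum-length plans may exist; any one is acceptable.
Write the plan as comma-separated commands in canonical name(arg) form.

face(E), move(1)

start: at (5,0), heading W
[1] after face(E): at (5,0), heading E
[2] after move(1): at (6,0), heading E
nothing shorter than 2 reaches the goal.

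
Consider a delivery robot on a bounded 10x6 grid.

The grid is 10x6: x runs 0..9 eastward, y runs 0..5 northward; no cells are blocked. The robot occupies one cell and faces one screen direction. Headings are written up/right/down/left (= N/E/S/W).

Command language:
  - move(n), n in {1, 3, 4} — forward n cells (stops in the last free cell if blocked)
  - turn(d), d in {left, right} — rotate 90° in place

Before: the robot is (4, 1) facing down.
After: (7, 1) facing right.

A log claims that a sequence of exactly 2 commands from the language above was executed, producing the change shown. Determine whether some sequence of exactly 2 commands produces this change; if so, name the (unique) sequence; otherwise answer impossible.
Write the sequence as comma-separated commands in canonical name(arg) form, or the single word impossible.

key: cell and facing (now E) both changed — the 2 commands mix motion and turning
t0: (4, 1) facing down
t=1 turn(left) ⇒ (4, 1) facing right
t=2 move(3) ⇒ (7, 1) facing right
all 25 alternatives checked — unique.

turn(left), move(3)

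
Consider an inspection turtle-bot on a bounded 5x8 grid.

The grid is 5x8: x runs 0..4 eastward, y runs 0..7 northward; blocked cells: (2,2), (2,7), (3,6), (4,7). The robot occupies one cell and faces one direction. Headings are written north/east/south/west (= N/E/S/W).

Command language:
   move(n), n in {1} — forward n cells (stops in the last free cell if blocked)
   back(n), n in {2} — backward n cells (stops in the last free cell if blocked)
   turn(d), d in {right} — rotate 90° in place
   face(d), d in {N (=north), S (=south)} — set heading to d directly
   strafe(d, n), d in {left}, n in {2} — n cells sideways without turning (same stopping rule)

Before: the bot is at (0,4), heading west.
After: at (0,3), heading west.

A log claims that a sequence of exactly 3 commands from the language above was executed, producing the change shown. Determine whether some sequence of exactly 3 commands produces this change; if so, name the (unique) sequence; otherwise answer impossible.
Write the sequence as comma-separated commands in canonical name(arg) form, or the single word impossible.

face(S), move(1), turn(right)

key: running turn(right) before face(S) would end elsewhere — order is forced
t0: at (0,4), heading west
t=1 face(S) ⇒ at (0,4), heading south
t=2 move(1) ⇒ at (0,3), heading south
t=3 turn(right) ⇒ at (0,3), heading west
all 216 alternatives checked — unique.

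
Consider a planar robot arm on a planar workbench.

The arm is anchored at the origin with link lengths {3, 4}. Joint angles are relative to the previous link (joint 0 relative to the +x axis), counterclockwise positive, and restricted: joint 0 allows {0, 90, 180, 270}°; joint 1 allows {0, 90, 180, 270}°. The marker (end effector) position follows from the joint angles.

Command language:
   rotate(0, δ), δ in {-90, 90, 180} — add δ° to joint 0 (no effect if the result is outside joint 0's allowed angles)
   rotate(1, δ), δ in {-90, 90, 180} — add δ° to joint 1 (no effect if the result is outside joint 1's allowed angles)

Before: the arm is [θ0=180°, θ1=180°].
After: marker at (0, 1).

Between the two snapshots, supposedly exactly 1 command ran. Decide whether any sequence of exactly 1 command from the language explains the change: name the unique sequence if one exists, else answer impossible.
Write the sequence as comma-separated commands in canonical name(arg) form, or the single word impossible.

rotate(0, 90)

initial: [θ0=180°, θ1=180°]
[1] after rotate(0, 90): [θ0=270°, θ1=180°]
uniquely the one of 6 1-step routes that fits.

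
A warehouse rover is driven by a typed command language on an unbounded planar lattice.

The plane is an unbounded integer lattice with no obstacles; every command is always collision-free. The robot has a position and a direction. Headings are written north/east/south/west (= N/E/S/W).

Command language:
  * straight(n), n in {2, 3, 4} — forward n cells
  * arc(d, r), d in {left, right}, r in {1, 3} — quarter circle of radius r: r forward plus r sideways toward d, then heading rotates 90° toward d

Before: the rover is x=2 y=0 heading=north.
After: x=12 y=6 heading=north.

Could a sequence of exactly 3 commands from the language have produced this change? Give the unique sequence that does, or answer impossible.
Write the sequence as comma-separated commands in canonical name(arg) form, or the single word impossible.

arc(right, 3), straight(4), arc(left, 3)

key: order matters: swapping arc(right, 3) and arc(left, 3) lands elsewhere
t0: x=2 y=0 heading=north
1. arc(right, 3) → x=5 y=3 heading=east
2. straight(4) → x=9 y=3 heading=east
3. arc(left, 3) → x=12 y=6 heading=north
no rival 3-sequence matches.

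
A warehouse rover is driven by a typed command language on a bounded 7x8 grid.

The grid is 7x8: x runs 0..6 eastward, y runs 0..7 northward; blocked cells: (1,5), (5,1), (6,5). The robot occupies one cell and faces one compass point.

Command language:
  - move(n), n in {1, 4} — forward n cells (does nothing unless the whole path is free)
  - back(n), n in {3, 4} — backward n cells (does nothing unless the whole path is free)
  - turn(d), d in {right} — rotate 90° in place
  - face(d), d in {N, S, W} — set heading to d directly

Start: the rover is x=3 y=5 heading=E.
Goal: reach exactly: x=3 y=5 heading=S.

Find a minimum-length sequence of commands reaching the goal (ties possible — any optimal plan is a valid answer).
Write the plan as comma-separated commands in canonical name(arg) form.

turn(right)

t0: x=3 y=5 heading=E
t=1 turn(right) ⇒ x=3 y=5 heading=S
nothing shorter than 1 reaches the goal.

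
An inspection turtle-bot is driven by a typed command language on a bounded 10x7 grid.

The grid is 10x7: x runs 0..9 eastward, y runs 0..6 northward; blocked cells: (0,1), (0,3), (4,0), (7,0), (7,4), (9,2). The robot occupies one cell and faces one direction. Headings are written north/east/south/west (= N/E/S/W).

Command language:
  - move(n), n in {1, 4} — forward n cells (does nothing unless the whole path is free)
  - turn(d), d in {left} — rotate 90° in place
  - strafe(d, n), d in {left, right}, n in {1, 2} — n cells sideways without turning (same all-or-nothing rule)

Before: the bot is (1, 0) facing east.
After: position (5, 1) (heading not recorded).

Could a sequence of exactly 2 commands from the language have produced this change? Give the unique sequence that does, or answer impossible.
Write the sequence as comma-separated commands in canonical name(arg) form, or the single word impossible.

strafe(left, 1), move(4)

key: running move(4) before strafe(left, 1) would end elsewhere — order is forced
from: (1, 0) facing east
1. strafe(left, 1) → (1, 1) facing east
2. move(4) → (5, 1) facing east
all 49 alternatives checked — unique.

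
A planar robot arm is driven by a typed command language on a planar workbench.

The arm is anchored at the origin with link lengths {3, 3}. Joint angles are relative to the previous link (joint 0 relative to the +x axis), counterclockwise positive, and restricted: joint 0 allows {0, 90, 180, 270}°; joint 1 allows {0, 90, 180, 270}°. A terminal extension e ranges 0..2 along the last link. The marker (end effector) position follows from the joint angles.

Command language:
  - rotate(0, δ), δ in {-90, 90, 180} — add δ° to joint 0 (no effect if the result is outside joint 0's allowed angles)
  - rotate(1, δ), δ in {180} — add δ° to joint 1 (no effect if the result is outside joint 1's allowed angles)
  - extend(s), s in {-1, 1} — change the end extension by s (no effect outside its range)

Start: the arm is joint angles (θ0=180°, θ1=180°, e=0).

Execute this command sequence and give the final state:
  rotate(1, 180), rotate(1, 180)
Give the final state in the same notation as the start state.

t0: joint angles (θ0=180°, θ1=180°, e=0)
step 1 (rotate(1, 180)): joint angles (θ0=180°, θ1=0°, e=0)
step 2 (rotate(1, 180)): joint angles (θ0=180°, θ1=180°, e=0)

joint angles (θ0=180°, θ1=180°, e=0)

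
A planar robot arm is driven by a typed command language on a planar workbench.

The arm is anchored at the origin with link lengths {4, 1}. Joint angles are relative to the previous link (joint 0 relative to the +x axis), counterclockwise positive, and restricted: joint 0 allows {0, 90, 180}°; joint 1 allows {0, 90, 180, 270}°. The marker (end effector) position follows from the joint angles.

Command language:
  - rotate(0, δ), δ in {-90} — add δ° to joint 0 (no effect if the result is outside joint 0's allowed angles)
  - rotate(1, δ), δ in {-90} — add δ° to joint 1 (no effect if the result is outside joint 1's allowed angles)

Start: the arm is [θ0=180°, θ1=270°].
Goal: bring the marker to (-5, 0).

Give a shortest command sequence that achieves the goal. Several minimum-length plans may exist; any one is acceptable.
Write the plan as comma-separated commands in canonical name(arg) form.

t0: [θ0=180°, θ1=270°]
t=1 rotate(1, -90) ⇒ [θ0=180°, θ1=180°]
t=2 rotate(1, -90) ⇒ [θ0=180°, θ1=90°]
t=3 rotate(1, -90) ⇒ [θ0=180°, θ1=0°]
no 2-step plan works, so 3 is optimal.

rotate(1, -90), rotate(1, -90), rotate(1, -90)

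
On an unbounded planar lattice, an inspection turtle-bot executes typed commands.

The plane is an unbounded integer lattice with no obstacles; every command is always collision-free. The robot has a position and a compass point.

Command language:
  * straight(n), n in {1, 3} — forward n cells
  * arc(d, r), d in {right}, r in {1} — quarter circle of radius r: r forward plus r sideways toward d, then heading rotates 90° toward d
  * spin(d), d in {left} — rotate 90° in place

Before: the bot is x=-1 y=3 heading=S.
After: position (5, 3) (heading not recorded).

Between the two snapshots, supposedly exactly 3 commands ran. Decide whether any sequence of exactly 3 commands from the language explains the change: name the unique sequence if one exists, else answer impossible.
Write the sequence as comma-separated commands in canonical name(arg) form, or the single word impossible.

key: running straight(3) before spin(left) would end elsewhere — order is forced
t0: x=-1 y=3 heading=S
1. spin(left) → x=-1 y=3 heading=E
2. straight(3) → x=2 y=3 heading=E
3. straight(3) → x=5 y=3 heading=E
uniquely the one of 64 3-step routes that fits.

spin(left), straight(3), straight(3)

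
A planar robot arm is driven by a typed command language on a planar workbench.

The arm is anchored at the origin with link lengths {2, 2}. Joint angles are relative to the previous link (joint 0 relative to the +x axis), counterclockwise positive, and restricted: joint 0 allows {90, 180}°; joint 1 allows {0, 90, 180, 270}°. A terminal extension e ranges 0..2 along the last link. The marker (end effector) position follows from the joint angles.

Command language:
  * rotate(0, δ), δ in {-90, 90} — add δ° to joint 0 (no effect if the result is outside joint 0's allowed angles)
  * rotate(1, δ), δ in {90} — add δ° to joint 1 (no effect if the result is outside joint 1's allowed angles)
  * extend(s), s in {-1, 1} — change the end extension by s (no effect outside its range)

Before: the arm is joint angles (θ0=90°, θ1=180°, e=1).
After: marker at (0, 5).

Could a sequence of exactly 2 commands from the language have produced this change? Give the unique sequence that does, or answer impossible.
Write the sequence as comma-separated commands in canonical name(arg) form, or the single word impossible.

start: joint angles (θ0=90°, θ1=180°, e=1)
[1] after rotate(1, 90): joint angles (θ0=90°, θ1=270°, e=1)
[2] after rotate(1, 90): joint angles (θ0=90°, θ1=0°, e=1)
uniquely the one of 25 2-step routes that fits.

rotate(1, 90), rotate(1, 90)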